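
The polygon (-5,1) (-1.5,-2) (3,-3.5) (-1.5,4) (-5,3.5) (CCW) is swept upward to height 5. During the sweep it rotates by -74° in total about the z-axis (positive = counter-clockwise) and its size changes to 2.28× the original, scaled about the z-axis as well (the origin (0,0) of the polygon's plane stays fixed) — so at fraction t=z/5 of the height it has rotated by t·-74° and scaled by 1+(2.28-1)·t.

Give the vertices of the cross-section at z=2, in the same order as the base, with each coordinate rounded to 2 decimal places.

t = z/height = 2/5 = 0.4
s = 1 + (scale-1)·z/height = 1 + (2.28-1)·2/5 = 1.512000
θ = twist·z/height = -74°·2/5 = -29.6000° = -0.516617 rad
cos θ = 0.869495, sin θ = -0.493942 (intermediates below are computed at full precision and shown rounded to 5 d.p.)
v1: (-5,1) → rotate → (-3.85353,3.33920) → ×s → (-5.82654,5.04888) → (-5.83,5.05)
v2: (-1.5,-2) → rotate → (-2.29213,-0.99808) → ×s → (-3.46569,-1.50909) → (-3.47,-1.51)
v3: (3,-3.5) → rotate → (0.87969,-4.52506) → ×s → (1.33009,-6.84189) → (1.33,-6.84)
v4: (-1.5,4) → rotate → (0.67153,4.21889) → ×s → (1.01535,6.37897) → (1.02,6.38)
v5: (-5,3.5) → rotate → (-2.61868,5.51294) → ×s → (-3.95944,8.33557) → (-3.96,8.34)

Cross-section at z=2: (-5.83,5.05) (-3.47,-1.51) (1.33,-6.84) (1.02,6.38) (-3.96,8.34)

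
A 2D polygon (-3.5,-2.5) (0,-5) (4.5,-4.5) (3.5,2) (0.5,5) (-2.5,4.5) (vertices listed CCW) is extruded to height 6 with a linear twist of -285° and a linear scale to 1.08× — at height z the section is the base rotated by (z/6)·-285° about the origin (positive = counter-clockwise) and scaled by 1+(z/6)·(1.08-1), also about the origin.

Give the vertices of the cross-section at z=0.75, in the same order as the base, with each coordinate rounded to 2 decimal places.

Cross-section at z=0.75: (-4.34,0.01) (-2.94,-4.10) (1.05,-6.34) (4.05,-0.42) (3.35,3.81) (0.59,5.17)

t = z/height = 0.75/6 = 0.125
s = 1 + (scale-1)·z/height = 1 + (1.08-1)·0.75/6 = 1.010000
θ = twist·z/height = -285°·0.75/6 = -35.6250° = -0.621774 rad
cos θ = 0.812847, sin θ = -0.582478 (intermediates below are computed at full precision and shown rounded to 5 d.p.)
v1: (-3.5,-2.5) → rotate → (-4.30116,0.00656) → ×s → (-4.34417,0.00662) → (-4.34,0.01)
v2: (0,-5) → rotate → (-2.91239,-4.06423) → ×s → (-2.94151,-4.10488) → (-2.94,-4.10)
v3: (4.5,-4.5) → rotate → (1.03666,-6.27896) → ×s → (1.04703,-6.34175) → (1.05,-6.34)
v4: (3.5,2) → rotate → (4.00992,-0.41298) → ×s → (4.05002,-0.41711) → (4.05,-0.42)
v5: (0.5,5) → rotate → (3.31881,3.77299) → ×s → (3.35200,3.81072) → (3.35,3.81)
v6: (-2.5,4.5) → rotate → (0.58903,5.11400) → ×s → (0.59492,5.16514) → (0.59,5.17)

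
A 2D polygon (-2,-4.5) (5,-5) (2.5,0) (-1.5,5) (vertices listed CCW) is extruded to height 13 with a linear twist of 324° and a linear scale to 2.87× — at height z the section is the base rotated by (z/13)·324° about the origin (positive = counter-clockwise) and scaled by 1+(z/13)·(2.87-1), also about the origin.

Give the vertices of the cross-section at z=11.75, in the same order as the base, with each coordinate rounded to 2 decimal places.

Cross-section at z=11.75: (-13.25,0.26) (-7.17,-17.62) (2.61,-6.20) (10.83,8.94)

t = z/height = 11.75/13 = 0.903846
s = 1 + (scale-1)·z/height = 1 + (2.87-1)·11.75/13 = 2.690192
θ = twist·z/height = 324°·11.75/13 = 292.8462° = 5.111130 rad
cos θ = 0.388258, sin θ = -0.921551 (intermediates below are computed at full precision and shown rounded to 5 d.p.)
v1: (-2,-4.5) → rotate → (-4.92349,0.09594) → ×s → (-13.24515,0.25810) → (-13.25,0.26)
v2: (5,-5) → rotate → (-2.66646,-6.54904) → ×s → (-7.17330,-17.61819) → (-7.17,-17.62)
v3: (2.5,0) → rotate → (0.97065,-2.30388) → ×s → (2.61122,-6.19787) → (2.61,-6.20)
v4: (-1.5,5) → rotate → (4.02537,3.32362) → ×s → (10.82901,8.94117) → (10.83,8.94)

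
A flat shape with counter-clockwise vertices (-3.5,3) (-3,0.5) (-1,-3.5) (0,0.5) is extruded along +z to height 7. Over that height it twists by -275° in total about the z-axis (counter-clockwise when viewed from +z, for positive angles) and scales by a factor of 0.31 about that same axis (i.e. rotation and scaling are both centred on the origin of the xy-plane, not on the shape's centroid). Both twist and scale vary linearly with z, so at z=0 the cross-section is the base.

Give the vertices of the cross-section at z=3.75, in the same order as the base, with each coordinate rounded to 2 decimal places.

t = z/height = 3.75/7 = 0.535714
s = 1 + (scale-1)·z/height = 1 + (0.31-1)·3.75/7 = 0.630357
θ = twist·z/height = -275°·3.75/7 = -147.3214° = -2.571244 rad
cos θ = -0.841713, sin θ = -0.539926 (intermediates below are computed at full precision and shown rounded to 5 d.p.)
v1: (-3.5,3) → rotate → (4.56577,-0.63540) → ×s → (2.87807,-0.40053) → (2.88,-0.40)
v2: (-3,0.5) → rotate → (2.79510,1.19892) → ×s → (1.76191,0.75575) → (1.76,0.76)
v3: (-1,-3.5) → rotate → (-1.04803,3.48592) → ×s → (-0.66063,2.19737) → (-0.66,2.20)
v4: (0,0.5) → rotate → (0.26996,-0.42086) → ×s → (0.17017,-0.26529) → (0.17,-0.27)

Cross-section at z=3.75: (2.88,-0.40) (1.76,0.76) (-0.66,2.20) (0.17,-0.27)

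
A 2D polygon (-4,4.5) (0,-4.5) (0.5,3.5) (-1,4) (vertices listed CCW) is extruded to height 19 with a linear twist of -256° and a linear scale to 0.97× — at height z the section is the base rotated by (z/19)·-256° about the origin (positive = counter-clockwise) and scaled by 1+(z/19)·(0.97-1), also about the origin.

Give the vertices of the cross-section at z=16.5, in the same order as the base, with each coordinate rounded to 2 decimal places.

Cross-section at z=16.5: (-0.07,-5.86) (2.95,3.24) (-2.65,-2.19) (-1.90,-3.54)

t = z/height = 16.5/19 = 0.868421
s = 1 + (scale-1)·z/height = 1 + (0.97-1)·16.5/19 = 0.973947
θ = twist·z/height = -256°·16.5/19 = -222.3158° = -3.880143 rad
cos θ = -0.739446, sin θ = 0.673216 (intermediates below are computed at full precision and shown rounded to 5 d.p.)
v1: (-4,4.5) → rotate → (-0.07169,-6.02037) → ×s → (-0.06982,-5.86352) → (-0.07,-5.86)
v2: (0,-4.5) → rotate → (3.02947,3.32751) → ×s → (2.95055,3.24081) → (2.95,3.24)
v3: (0.5,3.5) → rotate → (-2.72598,-2.25145) → ×s → (-2.65496,-2.19280) → (-2.65,-2.19)
v4: (-1,4) → rotate → (-1.95342,-3.63100) → ×s → (-1.90253,-3.53640) → (-1.90,-3.54)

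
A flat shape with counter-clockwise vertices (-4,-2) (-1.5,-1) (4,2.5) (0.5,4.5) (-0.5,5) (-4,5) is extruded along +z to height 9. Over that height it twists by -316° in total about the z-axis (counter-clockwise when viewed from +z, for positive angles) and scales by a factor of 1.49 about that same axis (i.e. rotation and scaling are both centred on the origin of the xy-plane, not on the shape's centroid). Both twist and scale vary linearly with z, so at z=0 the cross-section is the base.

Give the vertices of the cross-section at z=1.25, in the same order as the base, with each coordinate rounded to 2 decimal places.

t = z/height = 1.25/9 = 0.138889
s = 1 + (scale-1)·z/height = 1 + (1.49-1)·1.25/9 = 1.068056
θ = twist·z/height = -316°·1.25/9 = -43.8889° = -0.766006 rad
cos θ = 0.720686, sin θ = -0.693262 (intermediates below are computed at full precision and shown rounded to 5 d.p.)
v1: (-4,-2) → rotate → (-4.26927,1.33168) → ×s → (-4.55981,1.42231) → (-4.56,1.42)
v2: (-1.5,-1) → rotate → (-1.77429,0.31921) → ×s → (-1.89504,0.34093) → (-1.90,0.34)
v3: (4,2.5) → rotate → (4.61590,-0.97133) → ×s → (4.93003,-1.03744) → (4.93,-1.04)
v4: (0.5,4.5) → rotate → (3.48002,2.89645) → ×s → (3.71686,3.09357) → (3.72,3.09)
v5: (-0.5,5) → rotate → (3.10597,3.95006) → ×s → (3.31735,4.21888) → (3.32,4.22)
v6: (-4,5) → rotate → (0.58357,6.37648) → ×s → (0.62328,6.81043) → (0.62,6.81)

Cross-section at z=1.25: (-4.56,1.42) (-1.90,0.34) (4.93,-1.04) (3.72,3.09) (3.32,4.22) (0.62,6.81)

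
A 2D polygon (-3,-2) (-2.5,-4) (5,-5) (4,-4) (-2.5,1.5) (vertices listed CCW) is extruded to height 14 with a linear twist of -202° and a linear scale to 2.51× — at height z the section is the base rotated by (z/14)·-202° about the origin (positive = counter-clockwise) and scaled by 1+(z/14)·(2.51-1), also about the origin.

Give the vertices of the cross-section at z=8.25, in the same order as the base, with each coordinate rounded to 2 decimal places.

Cross-section at z=8.25: (-0.55,6.79) (-4.32,7.80) (-12.85,-3.68) (-10.28,-2.94) (4.77,2.75)

t = z/height = 8.25/14 = 0.589286
s = 1 + (scale-1)·z/height = 1 + (2.51-1)·8.25/14 = 1.889821
θ = twist·z/height = -202°·8.25/14 = -119.0357° = -2.077565 rad
cos θ = -0.485355, sin θ = -0.874317 (intermediates below are computed at full precision and shown rounded to 5 d.p.)
v1: (-3,-2) → rotate → (-0.29257,3.59366) → ×s → (-0.55291,6.79138) → (-0.55,6.79)
v2: (-2.5,-4) → rotate → (-2.28388,4.12721) → ×s → (-4.31613,7.79969) → (-4.32,7.80)
v3: (5,-5) → rotate → (-6.79836,-1.94481) → ×s → (-12.84769,-3.67535) → (-12.85,-3.68)
v4: (4,-4) → rotate → (-5.43869,-1.55585) → ×s → (-10.27815,-2.94028) → (-10.28,-2.94)
v5: (-2.5,1.5) → rotate → (2.52486,1.45776) → ×s → (4.77154,2.75491) → (4.77,2.75)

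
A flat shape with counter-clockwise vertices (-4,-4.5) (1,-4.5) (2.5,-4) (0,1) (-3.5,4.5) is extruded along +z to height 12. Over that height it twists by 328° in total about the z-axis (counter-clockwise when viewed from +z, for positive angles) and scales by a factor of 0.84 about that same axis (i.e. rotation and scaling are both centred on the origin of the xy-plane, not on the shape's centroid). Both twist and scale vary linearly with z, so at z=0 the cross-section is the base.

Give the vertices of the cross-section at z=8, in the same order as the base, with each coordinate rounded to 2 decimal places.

t = z/height = 8/12 = 0.666667
s = 1 + (scale-1)·z/height = 1 + (0.84-1)·8/12 = 0.893333
θ = twist·z/height = 328°·8/12 = 218.6667° = 3.816453 rad
cos θ = -0.780794, sin θ = -0.624789 (intermediates below are computed at full precision and shown rounded to 5 d.p.)
v1: (-4,-4.5) → rotate → (0.31163,6.01273) → ×s → (0.27839,5.37137) → (0.28,5.37)
v2: (1,-4.5) → rotate → (-3.59234,2.88878) → ×s → (-3.20916,2.58065) → (-3.21,2.58)
v3: (2.5,-4) → rotate → (-4.45114,1.56120) → ×s → (-3.97635,1.39468) → (-3.98,1.39)
v4: (0,1) → rotate → (0.62479,-0.78079) → ×s → (0.55814,-0.69751) → (0.56,-0.70)
v5: (-3.5,4.5) → rotate → (5.54433,-1.32681) → ×s → (4.95293,-1.18529) → (4.95,-1.19)

Cross-section at z=8: (0.28,5.37) (-3.21,2.58) (-3.98,1.39) (0.56,-0.70) (4.95,-1.19)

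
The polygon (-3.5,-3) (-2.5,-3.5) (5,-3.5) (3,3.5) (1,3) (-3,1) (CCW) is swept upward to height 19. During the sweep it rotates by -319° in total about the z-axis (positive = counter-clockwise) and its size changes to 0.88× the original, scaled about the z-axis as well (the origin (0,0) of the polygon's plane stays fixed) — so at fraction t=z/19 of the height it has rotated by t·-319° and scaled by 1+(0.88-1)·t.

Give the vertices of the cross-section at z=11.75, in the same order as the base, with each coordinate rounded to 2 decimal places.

t = z/height = 11.75/19 = 0.618421
s = 1 + (scale-1)·z/height = 1 + (0.88-1)·11.75/19 = 0.925789
θ = twist·z/height = -319°·11.75/19 = -197.2763° = -3.443121 rad
cos θ = -0.954884, sin θ = 0.296980 (intermediates below are computed at full precision and shown rounded to 5 d.p.)
v1: (-3.5,-3) → rotate → (4.23303,1.82522) → ×s → (3.91890,1.68977) → (3.92,1.69)
v2: (-2.5,-3.5) → rotate → (3.42664,2.59964) → ×s → (3.17235,2.40672) → (3.17,2.41)
v3: (5,-3.5) → rotate → (-3.73499,4.82699) → ×s → (-3.45781,4.46878) → (-3.46,4.47)
v4: (3,3.5) → rotate → (-3.90408,-2.45115) → ×s → (-3.61436,-2.26925) → (-3.61,-2.27)
v5: (1,3) → rotate → (-1.84582,-2.56767) → ×s → (-1.70884,-2.37712) → (-1.71,-2.38)
v6: (-3,1) → rotate → (2.56767,-1.84582) → ×s → (2.37712,-1.70884) → (2.38,-1.71)

Cross-section at z=11.75: (3.92,1.69) (3.17,2.41) (-3.46,4.47) (-3.61,-2.27) (-1.71,-2.38) (2.38,-1.71)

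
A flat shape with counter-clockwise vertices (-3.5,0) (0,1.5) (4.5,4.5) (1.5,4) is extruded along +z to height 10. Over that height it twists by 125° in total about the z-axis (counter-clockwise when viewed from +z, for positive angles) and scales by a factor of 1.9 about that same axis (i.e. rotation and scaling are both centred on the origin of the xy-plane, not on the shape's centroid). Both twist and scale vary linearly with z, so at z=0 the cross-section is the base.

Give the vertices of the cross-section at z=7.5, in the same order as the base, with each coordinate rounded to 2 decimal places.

t = z/height = 7.5/10 = 0.75
s = 1 + (scale-1)·z/height = 1 + (1.9-1)·7.5/10 = 1.675000
θ = twist·z/height = 125°·7.5/10 = 93.7500° = 1.636246 rad
cos θ = -0.065403, sin θ = 0.997859 (intermediates below are computed at full precision and shown rounded to 5 d.p.)
v1: (-3.5,0) → rotate → (0.22891,-3.49251) → ×s → (0.38343,-5.84995) → (0.38,-5.85)
v2: (0,1.5) → rotate → (-1.49679,-0.09810) → ×s → (-2.50712,-0.16433) → (-2.51,-0.16)
v3: (4.5,4.5) → rotate → (-4.78468,4.19605) → ×s → (-8.01434,7.02839) → (-8.01,7.03)
v4: (1.5,4) → rotate → (-4.08954,1.23518) → ×s → (-6.84998,2.06892) → (-6.85,2.07)

Cross-section at z=7.5: (0.38,-5.85) (-2.51,-0.16) (-8.01,7.03) (-6.85,2.07)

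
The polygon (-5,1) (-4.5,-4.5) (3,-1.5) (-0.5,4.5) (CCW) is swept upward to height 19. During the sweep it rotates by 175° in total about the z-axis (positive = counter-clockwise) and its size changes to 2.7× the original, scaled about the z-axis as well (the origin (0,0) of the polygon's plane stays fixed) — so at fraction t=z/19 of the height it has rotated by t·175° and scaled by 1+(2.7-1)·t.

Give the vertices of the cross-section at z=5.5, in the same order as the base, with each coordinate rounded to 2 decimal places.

Cross-section at z=5.5: (-5.88,-4.82) (0.94,-9.45) (4.57,2.04) (-5.67,3.68)

t = z/height = 5.5/19 = 0.289474
s = 1 + (scale-1)·z/height = 1 + (2.7-1)·5.5/19 = 1.492105
θ = twist·z/height = 175°·5.5/19 = 50.6579° = 0.884147 rad
cos θ = 0.633949, sin θ = 0.773375 (intermediates below are computed at full precision and shown rounded to 5 d.p.)
v1: (-5,1) → rotate → (-3.94312,-3.23292) → ×s → (-5.88355,-4.82386) → (-5.88,-4.82)
v2: (-4.5,-4.5) → rotate → (0.62741,-6.33296) → ×s → (0.93617,-9.44944) → (0.94,-9.45)
v3: (3,-1.5) → rotate → (3.06191,1.36920) → ×s → (4.56869,2.04299) → (4.57,2.04)
v4: (-0.5,4.5) → rotate → (-3.79716,2.46608) → ×s → (-5.66576,3.67966) → (-5.67,3.68)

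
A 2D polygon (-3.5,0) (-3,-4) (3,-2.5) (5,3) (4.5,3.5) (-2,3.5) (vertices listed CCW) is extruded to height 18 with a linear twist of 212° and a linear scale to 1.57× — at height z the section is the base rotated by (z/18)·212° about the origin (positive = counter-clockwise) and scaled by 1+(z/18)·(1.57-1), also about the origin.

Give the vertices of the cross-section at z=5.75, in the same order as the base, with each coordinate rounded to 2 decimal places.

t = z/height = 5.75/18 = 0.319444
s = 1 + (scale-1)·z/height = 1 + (1.57-1)·5.75/18 = 1.182083
θ = twist·z/height = 212°·5.75/18 = 67.7222° = 1.181976 rad
cos θ = 0.379097, sin θ = 0.925357 (intermediates below are computed at full precision and shown rounded to 5 d.p.)
v1: (-3.5,0) → rotate → (-1.32684,-3.23875) → ×s → (-1.56844,-3.82847) → (-1.57,-3.83)
v2: (-3,-4) → rotate → (2.56414,-4.29246) → ×s → (3.03102,-5.07404) → (3.03,-5.07)
v3: (3,-2.5) → rotate → (3.45068,1.82833) → ×s → (4.07900,2.16124) → (4.08,2.16)
v4: (5,3) → rotate → (-0.88058,5.76408) → ×s → (-1.04092,6.81362) → (-1.04,6.81)
v5: (4.5,3.5) → rotate → (-1.53281,5.49095) → ×s → (-1.81191,6.49076) → (-1.81,6.49)
v6: (-2,3.5) → rotate → (-3.99694,-0.52387) → ×s → (-4.72472,-0.61926) → (-4.72,-0.62)

Cross-section at z=5.75: (-1.57,-3.83) (3.03,-5.07) (4.08,2.16) (-1.04,6.81) (-1.81,6.49) (-4.72,-0.62)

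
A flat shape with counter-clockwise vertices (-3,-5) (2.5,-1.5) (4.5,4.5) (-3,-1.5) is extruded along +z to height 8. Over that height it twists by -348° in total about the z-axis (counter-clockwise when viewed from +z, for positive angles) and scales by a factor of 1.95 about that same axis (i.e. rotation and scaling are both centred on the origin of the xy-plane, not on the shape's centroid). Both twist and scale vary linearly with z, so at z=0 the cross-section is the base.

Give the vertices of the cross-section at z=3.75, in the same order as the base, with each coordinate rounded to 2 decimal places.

t = z/height = 3.75/8 = 0.46875
s = 1 + (scale-1)·z/height = 1 + (1.95-1)·3.75/8 = 1.445313
θ = twist·z/height = -348°·3.75/8 = -163.1250° = -2.847068 rad
cos θ = -0.956940, sin θ = -0.290285 (intermediates below are computed at full precision and shown rounded to 5 d.p.)
v1: (-3,-5) → rotate → (1.41940,5.65556) → ×s → (2.05147,8.17405) → (2.05,8.17)
v2: (2.5,-1.5) → rotate → (-2.82778,0.70970) → ×s → (-4.08702,1.02574) → (-4.09,1.03)
v3: (4.5,4.5) → rotate → (-2.99995,-5.61251) → ×s → (-4.33587,-8.11183) → (-4.34,-8.11)
v4: (-3,-1.5) → rotate → (2.43539,2.30626) → ×s → (3.51991,3.33327) → (3.52,3.33)

Cross-section at z=3.75: (2.05,8.17) (-4.09,1.03) (-4.34,-8.11) (3.52,3.33)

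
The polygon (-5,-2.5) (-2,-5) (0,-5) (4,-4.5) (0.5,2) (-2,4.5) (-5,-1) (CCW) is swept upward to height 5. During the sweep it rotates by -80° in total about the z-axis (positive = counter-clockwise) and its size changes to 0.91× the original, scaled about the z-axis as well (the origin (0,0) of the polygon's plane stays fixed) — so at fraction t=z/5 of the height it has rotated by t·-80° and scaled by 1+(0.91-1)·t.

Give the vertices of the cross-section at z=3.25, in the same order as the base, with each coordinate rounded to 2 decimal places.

t = z/height = 3.25/5 = 0.65
s = 1 + (scale-1)·z/height = 1 + (0.91-1)·3.25/5 = 0.941500
θ = twist·z/height = -80°·3.25/5 = -52.0000° = -0.907571 rad
cos θ = 0.615661, sin θ = -0.788011 (intermediates below are computed at full precision and shown rounded to 5 d.p.)
v1: (-5,-2.5) → rotate → (-5.04833,2.40090) → ×s → (-4.75301,2.26045) → (-4.75,2.26)
v2: (-2,-5) → rotate → (-5.17138,-1.50229) → ×s → (-4.86885,-1.41440) → (-4.87,-1.41)
v3: (0,-5) → rotate → (-3.94005,-3.07831) → ×s → (-3.70956,-2.89823) → (-3.71,-2.90)
v4: (4,-4.5) → rotate → (-1.08340,-5.92252) → ×s → (-1.02002,-5.57605) → (-1.02,-5.58)
v5: (0.5,2) → rotate → (1.88385,0.83732) → ×s → (1.77365,0.78833) → (1.77,0.79)
v6: (-2,4.5) → rotate → (2.31473,4.34650) → ×s → (2.17931,4.09223) → (2.18,4.09)
v7: (-5,-1) → rotate → (-3.86632,3.32439) → ×s → (-3.64014,3.12992) → (-3.64,3.13)

Cross-section at z=3.25: (-4.75,2.26) (-4.87,-1.41) (-3.71,-2.90) (-1.02,-5.58) (1.77,0.79) (2.18,4.09) (-3.64,3.13)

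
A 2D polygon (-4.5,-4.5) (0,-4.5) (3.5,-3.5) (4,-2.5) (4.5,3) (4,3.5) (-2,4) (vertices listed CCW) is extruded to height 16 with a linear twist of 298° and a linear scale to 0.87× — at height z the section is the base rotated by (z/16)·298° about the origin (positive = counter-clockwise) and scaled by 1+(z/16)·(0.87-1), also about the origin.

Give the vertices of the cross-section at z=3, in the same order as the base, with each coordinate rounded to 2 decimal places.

t = z/height = 3/16 = 0.1875
s = 1 + (scale-1)·z/height = 1 + (0.87-1)·3/16 = 0.975625
θ = twist·z/height = 298°·3/16 = 55.8750° = 0.975203 rad
cos θ = 0.561000, sin θ = 0.827816 (intermediates below are computed at full precision and shown rounded to 5 d.p.)
v1: (-4.5,-4.5) → rotate → (1.20067,-6.24967) → ×s → (1.17140,-6.09734) → (1.17,-6.10)
v2: (0,-4.5) → rotate → (3.72517,-2.52450) → ×s → (3.63437,-2.46297) → (3.63,-2.46)
v3: (3.5,-3.5) → rotate → (4.86086,0.93385) → ×s → (4.74237,0.91109) → (4.74,0.91)
v4: (4,-2.5) → rotate → (4.31354,1.90876) → ×s → (4.20840,1.86224) → (4.21,1.86)
v5: (4.5,3) → rotate → (0.04105,5.40817) → ×s → (0.04005,5.27635) → (0.04,5.28)
v6: (4,3.5) → rotate → (-0.65335,5.27476) → ×s → (-0.63743,5.14619) → (-0.64,5.15)
v7: (-2,4) → rotate → (-4.43326,0.58837) → ×s → (-4.32520,0.57403) → (-4.33,0.57)

Cross-section at z=3: (1.17,-6.10) (3.63,-2.46) (4.74,0.91) (4.21,1.86) (0.04,5.28) (-0.64,5.15) (-4.33,0.57)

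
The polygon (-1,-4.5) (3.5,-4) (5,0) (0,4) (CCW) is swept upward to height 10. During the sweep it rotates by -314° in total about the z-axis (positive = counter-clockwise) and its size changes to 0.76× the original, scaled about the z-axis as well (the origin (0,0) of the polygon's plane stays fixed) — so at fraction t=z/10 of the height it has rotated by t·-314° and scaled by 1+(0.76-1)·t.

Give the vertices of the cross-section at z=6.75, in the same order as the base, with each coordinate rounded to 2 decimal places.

Cross-section at z=6.75: (2.71,2.76) (-0.71,4.40) (-3.56,2.22) (-1.77,-2.84)

t = z/height = 6.75/10 = 0.675
s = 1 + (scale-1)·z/height = 1 + (0.76-1)·6.75/10 = 0.838000
θ = twist·z/height = -314°·6.75/10 = -211.9500° = -3.699225 rad
cos θ = -0.848510, sin θ = 0.529179 (intermediates below are computed at full precision and shown rounded to 5 d.p.)
v1: (-1,-4.5) → rotate → (3.22982,3.28912) → ×s → (2.70659,2.75628) → (2.71,2.76)
v2: (3.5,-4) → rotate → (-0.85307,5.24617) → ×s → (-0.71487,4.39629) → (-0.71,4.40)
v3: (5,0) → rotate → (-4.24255,2.64590) → ×s → (-3.55526,2.21726) → (-3.56,2.22)
v4: (0,4) → rotate → (-2.11672,-3.39404) → ×s → (-1.77381,-2.84421) → (-1.77,-2.84)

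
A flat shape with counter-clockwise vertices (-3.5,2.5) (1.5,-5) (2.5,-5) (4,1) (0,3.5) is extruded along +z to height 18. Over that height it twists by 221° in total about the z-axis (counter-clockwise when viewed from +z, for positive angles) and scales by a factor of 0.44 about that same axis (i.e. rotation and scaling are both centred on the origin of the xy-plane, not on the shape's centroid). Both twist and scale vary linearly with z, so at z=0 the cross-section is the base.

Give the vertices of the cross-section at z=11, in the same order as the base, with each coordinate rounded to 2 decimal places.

t = z/height = 11/18 = 0.611111
s = 1 + (scale-1)·z/height = 1 + (0.44-1)·11/18 = 0.657778
θ = twist·z/height = 221°·11/18 = 135.0556° = 2.357164 rad
cos θ = -0.707792, sin θ = 0.706421 (intermediates below are computed at full precision and shown rounded to 5 d.p.)
v1: (-3.5,2.5) → rotate → (0.71122,-4.24195) → ×s → (0.46782,-2.79026) → (0.47,-2.79)
v2: (1.5,-5) → rotate → (2.47042,4.59859) → ×s → (1.62498,3.02485) → (1.62,3.02)
v3: (2.5,-5) → rotate → (1.76262,5.30501) → ×s → (1.15941,3.48952) → (1.16,3.49)
v4: (4,1) → rotate → (-3.53759,2.11789) → ×s → (-2.32695,1.39310) → (-2.33,1.39)
v5: (0,3.5) → rotate → (-2.47247,-2.47727) → ×s → (-1.62634,-1.62949) → (-1.63,-1.63)

Cross-section at z=11: (0.47,-2.79) (1.62,3.02) (1.16,3.49) (-2.33,1.39) (-1.63,-1.63)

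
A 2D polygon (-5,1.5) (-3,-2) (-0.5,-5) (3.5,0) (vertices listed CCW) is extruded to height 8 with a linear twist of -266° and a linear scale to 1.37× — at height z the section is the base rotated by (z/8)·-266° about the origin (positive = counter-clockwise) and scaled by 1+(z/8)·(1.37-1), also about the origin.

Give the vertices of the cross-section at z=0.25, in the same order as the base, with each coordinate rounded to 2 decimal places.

Cross-section at z=0.25: (-4.79,2.23) (-3.30,-1.56) (-1.23,-4.93) (3.50,-0.51)

t = z/height = 0.25/8 = 0.03125
s = 1 + (scale-1)·z/height = 1 + (1.37-1)·0.25/8 = 1.011563
θ = twist·z/height = -266°·0.25/8 = -8.3125° = -0.145080 rad
cos θ = 0.989494, sin θ = -0.144572 (intermediates below are computed at full precision and shown rounded to 5 d.p.)
v1: (-5,1.5) → rotate → (-4.73061,2.20710) → ×s → (-4.78531,2.23262) → (-4.79,2.23)
v2: (-3,-2) → rotate → (-3.25763,-1.54527) → ×s → (-3.29529,-1.56314) → (-3.30,-1.56)
v3: (-0.5,-5) → rotate → (-1.21761,-4.87519) → ×s → (-1.23169,-4.93155) → (-1.23,-4.93)
v4: (3.5,0) → rotate → (3.46323,-0.50600) → ×s → (3.50327,-0.51185) → (3.50,-0.51)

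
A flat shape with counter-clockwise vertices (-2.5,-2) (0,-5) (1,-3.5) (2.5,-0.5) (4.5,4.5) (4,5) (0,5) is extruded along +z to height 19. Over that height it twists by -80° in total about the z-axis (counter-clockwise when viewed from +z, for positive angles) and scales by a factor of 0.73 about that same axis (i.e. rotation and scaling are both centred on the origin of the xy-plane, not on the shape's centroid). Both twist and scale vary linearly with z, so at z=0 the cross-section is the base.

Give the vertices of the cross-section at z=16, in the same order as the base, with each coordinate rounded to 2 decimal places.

Cross-section at z=16: (-2.17,1.19) (-3.57,-1.49) (-2.20,-1.75) (0.39,-1.93) (4.55,-1.87) (4.75,-1.37) (3.57,1.49)

t = z/height = 16/19 = 0.842105
s = 1 + (scale-1)·z/height = 1 + (0.73-1)·16/19 = 0.772632
θ = twist·z/height = -80°·16/19 = -67.3684° = -1.175801 rad
cos θ = 0.384804, sin θ = -0.922998 (intermediates below are computed at full precision and shown rounded to 5 d.p.)
v1: (-2.5,-2) → rotate → (-2.80801,1.53789) → ×s → (-2.16955,1.18822) → (-2.17,1.19)
v2: (0,-5) → rotate → (-4.61499,-1.92402) → ×s → (-3.56569,-1.48656) → (-3.57,-1.49)
v3: (1,-3.5) → rotate → (-2.84569,-2.26981) → ×s → (-2.19867,-1.75373) → (-2.20,-1.75)
v4: (2.5,-0.5) → rotate → (0.50051,-2.49990) → ×s → (0.38671,-1.93150) → (0.39,-1.93)
v5: (4.5,4.5) → rotate → (5.88511,-2.42187) → ×s → (4.54702,-1.87122) → (4.55,-1.87)
v6: (4,5) → rotate → (6.15421,-1.76797) → ×s → (4.75494,-1.36599) → (4.75,-1.37)
v7: (0,5) → rotate → (4.61499,1.92402) → ×s → (3.56569,1.48656) → (3.57,1.49)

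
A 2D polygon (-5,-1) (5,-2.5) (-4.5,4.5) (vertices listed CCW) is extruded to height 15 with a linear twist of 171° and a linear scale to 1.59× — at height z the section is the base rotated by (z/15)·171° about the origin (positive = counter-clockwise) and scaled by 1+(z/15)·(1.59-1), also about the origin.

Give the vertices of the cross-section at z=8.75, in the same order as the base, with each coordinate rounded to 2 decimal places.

t = z/height = 8.75/15 = 0.583333
s = 1 + (scale-1)·z/height = 1 + (1.59-1)·8.75/15 = 1.344167
θ = twist·z/height = 171°·8.75/15 = 99.7500° = 1.740966 rad
cos θ = -0.169350, sin θ = 0.985556 (intermediates below are computed at full precision and shown rounded to 5 d.p.)
v1: (-5,-1) → rotate → (1.83230,-4.75843) → ×s → (2.46292,-6.39612) → (2.46,-6.40)
v2: (5,-2.5) → rotate → (1.61714,5.35115) → ×s → (2.17371,7.19284) → (2.17,7.19)
v3: (-4.5,4.5) → rotate → (-3.67293,-5.19708) → ×s → (-4.93703,-6.98574) → (-4.94,-6.99)

Cross-section at z=8.75: (2.46,-6.40) (2.17,7.19) (-4.94,-6.99)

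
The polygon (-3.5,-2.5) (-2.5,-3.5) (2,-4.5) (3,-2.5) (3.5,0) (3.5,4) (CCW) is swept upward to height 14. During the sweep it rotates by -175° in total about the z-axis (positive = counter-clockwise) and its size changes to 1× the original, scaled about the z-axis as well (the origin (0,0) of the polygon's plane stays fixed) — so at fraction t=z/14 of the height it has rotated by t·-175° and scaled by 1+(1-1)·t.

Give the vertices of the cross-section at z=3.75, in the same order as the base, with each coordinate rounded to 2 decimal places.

t = z/height = 3.75/14 = 0.267857
s = 1 + (scale-1)·z/height = 1 + (1-1)·3.75/14 = 1.000000
θ = twist·z/height = -175°·3.75/14 = -46.8750° = -0.818123 rad
cos θ = 0.683592, sin θ = -0.729864 (intermediates below are computed at full precision and shown rounded to 5 d.p.)
v1: (-3.5,-2.5) → rotate → (-4.21723,0.84554) → ×s → (-4.21723,0.84554) → (-4.22,0.85)
v2: (-2.5,-3.5) → rotate → (-4.26351,-0.56791) → ×s → (-4.26351,-0.56791) → (-4.26,-0.57)
v3: (2,-4.5) → rotate → (-1.91720,-4.53589) → ×s → (-1.91720,-4.53589) → (-1.92,-4.54)
v4: (3,-2.5) → rotate → (0.22612,-3.89857) → ×s → (0.22612,-3.89857) → (0.23,-3.90)
v5: (3.5,0) → rotate → (2.39257,-2.55452) → ×s → (2.39257,-2.55452) → (2.39,-2.55)
v6: (3.5,4) → rotate → (5.31203,0.17984) → ×s → (5.31203,0.17984) → (5.31,0.18)

Cross-section at z=3.75: (-4.22,0.85) (-4.26,-0.57) (-1.92,-4.54) (0.23,-3.90) (2.39,-2.55) (5.31,0.18)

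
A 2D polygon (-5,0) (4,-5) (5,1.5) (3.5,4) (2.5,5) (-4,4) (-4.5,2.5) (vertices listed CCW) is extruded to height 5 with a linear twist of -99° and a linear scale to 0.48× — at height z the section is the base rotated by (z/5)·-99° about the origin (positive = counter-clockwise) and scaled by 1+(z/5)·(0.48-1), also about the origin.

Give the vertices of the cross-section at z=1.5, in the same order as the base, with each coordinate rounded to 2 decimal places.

t = z/height = 1.5/5 = 0.3
s = 1 + (scale-1)·z/height = 1 + (0.48-1)·1.5/5 = 0.844000
θ = twist·z/height = -99°·1.5/5 = -29.7000° = -0.518363 rad
cos θ = 0.868632, sin θ = -0.495459 (intermediates below are computed at full precision and shown rounded to 5 d.p.)
v1: (-5,0) → rotate → (-4.34316,2.47729) → ×s → (-3.66562,2.09084) → (-3.67,2.09)
v2: (4,-5) → rotate → (0.99723,-6.32499) → ×s → (0.84166,-5.33829) → (0.84,-5.34)
v3: (5,1.5) → rotate → (5.08635,-1.17435) → ×s → (4.29288,-0.99115) → (4.29,-0.99)
v4: (3.5,4) → rotate → (5.02204,1.74042) → ×s → (4.23861,1.46892) → (4.24,1.47)
v5: (2.5,5) → rotate → (4.64887,3.10451) → ×s → (3.92365,2.62021) → (3.92,2.62)
v6: (-4,4) → rotate → (-1.49269,5.45636) → ×s → (-1.25983,4.60517) → (-1.26,4.61)
v7: (-4.5,2.5) → rotate → (-2.67020,4.40114) → ×s → (-2.25364,3.71456) → (-2.25,3.71)

Cross-section at z=1.5: (-3.67,2.09) (0.84,-5.34) (4.29,-0.99) (4.24,1.47) (3.92,2.62) (-1.26,4.61) (-2.25,3.71)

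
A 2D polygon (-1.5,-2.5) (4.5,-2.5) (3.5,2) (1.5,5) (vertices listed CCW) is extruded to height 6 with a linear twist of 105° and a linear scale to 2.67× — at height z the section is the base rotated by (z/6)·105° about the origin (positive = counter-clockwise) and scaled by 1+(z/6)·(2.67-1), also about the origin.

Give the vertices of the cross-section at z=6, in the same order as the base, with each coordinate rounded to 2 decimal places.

t = z/height = 6/6 = 1
s = 1 + (scale-1)·z/height = 1 + (2.67-1)·6/6 = 2.670000
θ = twist·z/height = 105°·6/6 = 105.0000° = 1.832596 rad
cos θ = -0.258819, sin θ = 0.965926 (intermediates below are computed at full precision and shown rounded to 5 d.p.)
v1: (-1.5,-2.5) → rotate → (2.80304,-0.80184) → ×s → (7.48413,-2.14092) → (7.48,-2.14)
v2: (4.5,-2.5) → rotate → (1.25013,4.99371) → ×s → (3.33784,13.33322) → (3.34,13.33)
v3: (3.5,2) → rotate → (-2.83772,2.86310) → ×s → (-7.57671,7.64448) → (-7.58,7.64)
v4: (1.5,5) → rotate → (-5.21786,0.15479) → ×s → (-13.93168,0.41330) → (-13.93,0.41)

Cross-section at z=6: (7.48,-2.14) (3.34,13.33) (-7.58,7.64) (-13.93,0.41)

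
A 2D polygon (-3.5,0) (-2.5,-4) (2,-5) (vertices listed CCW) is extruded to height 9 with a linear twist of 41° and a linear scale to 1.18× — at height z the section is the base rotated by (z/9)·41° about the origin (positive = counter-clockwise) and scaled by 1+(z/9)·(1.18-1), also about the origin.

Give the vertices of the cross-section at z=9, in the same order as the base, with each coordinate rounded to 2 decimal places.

Cross-section at z=9: (-3.12,-2.71) (0.87,-5.50) (5.65,-2.90)

t = z/height = 9/9 = 1
s = 1 + (scale-1)·z/height = 1 + (1.18-1)·9/9 = 1.180000
θ = twist·z/height = 41°·9/9 = 41.0000° = 0.715585 rad
cos θ = 0.754710, sin θ = 0.656059 (intermediates below are computed at full precision and shown rounded to 5 d.p.)
v1: (-3.5,0) → rotate → (-2.64148,-2.29621) → ×s → (-3.11695,-2.70952) → (-3.12,-2.71)
v2: (-2.5,-4) → rotate → (0.73746,-4.65899) → ×s → (0.87021,-5.49760) → (0.87,-5.50)
v3: (2,-5) → rotate → (4.78971,-2.46143) → ×s → (5.65186,-2.90449) → (5.65,-2.90)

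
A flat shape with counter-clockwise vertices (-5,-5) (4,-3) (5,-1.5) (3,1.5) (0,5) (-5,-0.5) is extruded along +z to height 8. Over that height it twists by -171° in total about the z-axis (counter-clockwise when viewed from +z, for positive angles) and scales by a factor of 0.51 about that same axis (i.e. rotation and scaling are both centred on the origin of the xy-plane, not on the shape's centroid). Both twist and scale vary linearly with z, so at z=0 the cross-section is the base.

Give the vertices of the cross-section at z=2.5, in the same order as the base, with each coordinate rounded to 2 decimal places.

t = z/height = 2.5/8 = 0.3125
s = 1 + (scale-1)·z/height = 1 + (0.51-1)·2.5/8 = 0.846875
θ = twist·z/height = -171°·2.5/8 = -53.4375° = -0.932660 rad
cos θ = 0.595699, sin θ = -0.803208 (intermediates below are computed at full precision and shown rounded to 5 d.p.)
v1: (-5,-5) → rotate → (-6.99453,1.03754) → ×s → (-5.92350,0.87867) → (-5.92,0.88)
v2: (4,-3) → rotate → (-0.02683,-4.99993) → ×s → (-0.02272,-4.23431) → (-0.02,-4.23)
v3: (5,-1.5) → rotate → (1.77369,-4.90959) → ×s → (1.50209,-4.15781) → (1.50,-4.16)
v4: (3,1.5) → rotate → (2.99191,-1.51607) → ×s → (2.53377,-1.28392) → (2.53,-1.28)
v5: (0,5) → rotate → (4.01604,2.97850) → ×s → (3.40108,2.52241) → (3.40,2.52)
v6: (-5,-0.5) → rotate → (-3.38010,3.71819) → ×s → (-2.86252,3.14884) → (-2.86,3.15)

Cross-section at z=2.5: (-5.92,0.88) (-0.02,-4.23) (1.50,-4.16) (2.53,-1.28) (3.40,2.52) (-2.86,3.15)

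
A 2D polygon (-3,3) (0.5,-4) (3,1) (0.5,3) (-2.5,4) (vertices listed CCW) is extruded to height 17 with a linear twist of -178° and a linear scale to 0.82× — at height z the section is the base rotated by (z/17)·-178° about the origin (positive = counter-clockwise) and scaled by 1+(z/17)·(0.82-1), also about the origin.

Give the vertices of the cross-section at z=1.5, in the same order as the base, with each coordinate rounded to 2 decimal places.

Cross-section at z=1.5: (-2.04,3.64) (-0.59,-3.92) (3.11,0.15) (1.27,2.71) (-1.30,4.46)

t = z/height = 1.5/17 = 0.0882353
s = 1 + (scale-1)·z/height = 1 + (0.82-1)·1.5/17 = 0.984118
θ = twist·z/height = -178°·1.5/17 = -15.7059° = -0.274119 rad
cos θ = 0.962664, sin θ = -0.270699 (intermediates below are computed at full precision and shown rounded to 5 d.p.)
v1: (-3,3) → rotate → (-2.07589,3.70009) → ×s → (-2.04292,3.64132) → (-2.04,3.64)
v2: (0.5,-4) → rotate → (-0.60147,-3.98601) → ×s → (-0.59191,-3.92270) → (-0.59,-3.92)
v3: (3,1) → rotate → (3.15869,0.15057) → ×s → (3.10852,0.14817) → (3.11,0.15)
v4: (0.5,3) → rotate → (1.29343,2.75264) → ×s → (1.27289,2.70892) → (1.27,2.71)
v5: (-2.5,4) → rotate → (-1.32386,4.52740) → ×s → (-1.30284,4.45550) → (-1.30,4.46)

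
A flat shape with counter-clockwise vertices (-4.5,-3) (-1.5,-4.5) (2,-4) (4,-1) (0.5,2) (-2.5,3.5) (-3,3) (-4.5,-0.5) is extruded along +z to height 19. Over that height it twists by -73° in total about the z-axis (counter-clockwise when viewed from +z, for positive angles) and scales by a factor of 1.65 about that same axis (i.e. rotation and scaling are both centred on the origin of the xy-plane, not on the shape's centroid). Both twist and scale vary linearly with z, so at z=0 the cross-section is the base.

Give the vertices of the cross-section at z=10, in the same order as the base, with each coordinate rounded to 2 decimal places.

Cross-section at z=10: (-7.23,0.60) (-5.33,-3.48) (-1.23,-5.87) (3.37,-4.39) (2.19,1.69) (0.29,5.77) (-0.65,5.66) (-5.15,3.23)

t = z/height = 10/19 = 0.526316
s = 1 + (scale-1)·z/height = 1 + (1.65-1)·10/19 = 1.342105
θ = twist·z/height = -73°·10/19 = -38.4211° = -0.670574 rad
cos θ = 0.783465, sin θ = -0.621436 (intermediates below are computed at full precision and shown rounded to 5 d.p.)
v1: (-4.5,-3) → rotate → (-5.38990,0.44607) → ×s → (-7.23381,0.59867) → (-7.23,0.60)
v2: (-1.5,-4.5) → rotate → (-3.97166,-2.59344) → ×s → (-5.33038,-3.48067) → (-5.33,-3.48)
v3: (2,-4) → rotate → (-0.91881,-4.37673) → ×s → (-1.23314,-5.87404) → (-1.23,-5.87)
v4: (4,-1) → rotate → (2.51242,-3.26921) → ×s → (3.37194,-4.38762) → (3.37,-4.39)
v5: (0.5,2) → rotate → (1.63460,1.25621) → ×s → (2.19381,1.68597) → (2.19,1.69)
v6: (-2.5,3.5) → rotate → (0.21636,4.29572) → ×s → (0.29038,5.76530) → (0.29,5.77)
v7: (-3,3) → rotate → (-0.48609,4.21470) → ×s → (-0.65238,5.65657) → (-0.65,5.66)
v8: (-4.5,-0.5) → rotate → (-3.83631,2.40473) → ×s → (-5.14873,3.22740) → (-5.15,3.23)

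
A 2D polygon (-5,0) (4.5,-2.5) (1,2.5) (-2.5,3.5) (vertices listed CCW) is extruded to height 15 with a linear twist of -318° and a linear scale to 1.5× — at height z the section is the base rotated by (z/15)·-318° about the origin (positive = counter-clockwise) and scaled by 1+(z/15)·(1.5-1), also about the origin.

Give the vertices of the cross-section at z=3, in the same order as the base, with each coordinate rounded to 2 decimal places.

t = z/height = 3/15 = 0.2
s = 1 + (scale-1)·z/height = 1 + (1.5-1)·3/15 = 1.100000
θ = twist·z/height = -318°·3/15 = -63.6000° = -1.110029 rad
cos θ = 0.444635, sin θ = -0.895712 (intermediates below are computed at full precision and shown rounded to 5 d.p.)
v1: (-5,0) → rotate → (-2.22318,4.47856) → ×s → (-2.44549,4.92641) → (-2.45,4.93)
v2: (4.5,-2.5) → rotate → (-0.23842,-5.14229) → ×s → (-0.26226,-5.65652) → (-0.26,-5.66)
v3: (1,2.5) → rotate → (2.68391,0.21588) → ×s → (2.95231,0.23746) → (2.95,0.24)
v4: (-2.5,3.5) → rotate → (2.02340,3.79550) → ×s → (2.22574,4.17505) → (2.23,4.18)

Cross-section at z=3: (-2.45,4.93) (-0.26,-5.66) (2.95,0.24) (2.23,4.18)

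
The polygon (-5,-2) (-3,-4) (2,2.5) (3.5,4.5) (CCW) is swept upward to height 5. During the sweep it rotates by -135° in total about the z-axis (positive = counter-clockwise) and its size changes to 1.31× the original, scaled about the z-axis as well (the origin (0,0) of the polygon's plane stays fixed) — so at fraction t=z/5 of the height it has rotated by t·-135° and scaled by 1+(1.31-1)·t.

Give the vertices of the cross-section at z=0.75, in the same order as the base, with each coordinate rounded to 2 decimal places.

Cross-section at z=0.75: (-5.63,-0.15) (-4.39,-2.84) (2.87,1.73) (5.07,3.15)

t = z/height = 0.75/5 = 0.15
s = 1 + (scale-1)·z/height = 1 + (1.31-1)·0.75/5 = 1.046500
θ = twist·z/height = -135°·0.75/5 = -20.2500° = -0.353429 rad
cos θ = 0.938191, sin θ = -0.346117 (intermediates below are computed at full precision and shown rounded to 5 d.p.)
v1: (-5,-2) → rotate → (-5.38319,-0.14580) → ×s → (-5.63351,-0.15258) → (-5.63,-0.15)
v2: (-3,-4) → rotate → (-4.19904,-2.71441) → ×s → (-4.39430,-2.84063) → (-4.39,-2.84)
v3: (2,2.5) → rotate → (2.74168,1.65324) → ×s → (2.86916,1.73012) → (2.87,1.73)
v4: (3.5,4.5) → rotate → (4.84120,3.01045) → ×s → (5.06631,3.15044) → (5.07,3.15)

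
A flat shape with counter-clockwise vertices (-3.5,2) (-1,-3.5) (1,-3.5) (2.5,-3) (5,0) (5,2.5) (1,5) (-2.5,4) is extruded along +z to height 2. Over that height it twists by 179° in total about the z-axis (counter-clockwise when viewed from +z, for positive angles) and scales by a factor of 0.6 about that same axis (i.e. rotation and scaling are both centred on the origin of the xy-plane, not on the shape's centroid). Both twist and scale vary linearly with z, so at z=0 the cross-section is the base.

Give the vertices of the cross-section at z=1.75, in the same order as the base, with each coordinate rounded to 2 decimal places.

t = z/height = 1.75/2 = 0.875
s = 1 + (scale-1)·z/height = 1 + (0.6-1)·1.75/2 = 0.650000
θ = twist·z/height = 179°·1.75/2 = 156.6250° = 2.733622 rad
cos θ = -0.917928, sin θ = 0.396747 (intermediates below are computed at full precision and shown rounded to 5 d.p.)
v1: (-3.5,2) → rotate → (2.41925,-3.22447) → ×s → (1.57251,-2.09591) → (1.57,-2.10)
v2: (-1,-3.5) → rotate → (2.30654,2.81600) → ×s → (1.49925,1.83040) → (1.50,1.83)
v3: (1,-3.5) → rotate → (0.47069,3.60949) → ×s → (0.30595,2.34617) → (0.31,2.35)
v4: (2.5,-3) → rotate → (-1.10458,3.74565) → ×s → (-0.71798,2.43467) → (-0.72,2.43)
v5: (5,0) → rotate → (-4.58964,1.98374) → ×s → (-2.98327,1.28943) → (-2.98,1.29)
v6: (5,2.5) → rotate → (-5.58151,-0.31108) → ×s → (-3.62798,-0.20220) → (-3.63,-0.20)
v7: (1,5) → rotate → (-2.90166,-4.19289) → ×s → (-1.88608,-2.72538) → (-1.89,-2.73)
v8: (-2.5,4) → rotate → (0.70783,-4.66358) → ×s → (0.46009,-3.03133) → (0.46,-3.03)

Cross-section at z=1.75: (1.57,-2.10) (1.50,1.83) (0.31,2.35) (-0.72,2.43) (-2.98,1.29) (-3.63,-0.20) (-1.89,-2.73) (0.46,-3.03)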